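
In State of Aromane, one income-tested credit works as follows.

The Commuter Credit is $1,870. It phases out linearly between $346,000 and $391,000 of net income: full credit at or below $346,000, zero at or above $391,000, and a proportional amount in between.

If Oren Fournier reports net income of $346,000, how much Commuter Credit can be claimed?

Commuter Credit: $346,000 is at or below the $346,000 threshold, so the full $1,870 applies.

$1,870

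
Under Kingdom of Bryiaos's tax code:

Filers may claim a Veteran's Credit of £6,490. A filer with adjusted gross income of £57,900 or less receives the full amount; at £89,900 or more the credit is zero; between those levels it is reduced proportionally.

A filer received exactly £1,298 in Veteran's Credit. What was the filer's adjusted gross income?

£83,500

£1,298 is 1,298/6,490 of the full £6,490, so 5,192/6,490 of the £32,000 range has been used: income = £57,900 + £32,000 × 5,192/6,490 = £83,500.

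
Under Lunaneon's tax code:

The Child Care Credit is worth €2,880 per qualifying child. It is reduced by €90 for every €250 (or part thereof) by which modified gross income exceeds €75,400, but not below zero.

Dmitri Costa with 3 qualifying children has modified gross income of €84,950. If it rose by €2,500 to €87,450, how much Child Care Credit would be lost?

€900

At €84,950 — base = 3 × €2,880 = €8,640. income exceeds €75,400 by €9,550, which is 39 full-or-partial €250 increments; reduction = 39 × €90 = €3,510, leaving €5,130.
At €87,450 — base = 3 × €2,880 = €8,640. income exceeds €75,400 by €12,050, which is 49 full-or-partial €250 increments; reduction = 49 × €90 = €4,410, leaving €4,230.
Lost: €5,130 − €4,230 = €900.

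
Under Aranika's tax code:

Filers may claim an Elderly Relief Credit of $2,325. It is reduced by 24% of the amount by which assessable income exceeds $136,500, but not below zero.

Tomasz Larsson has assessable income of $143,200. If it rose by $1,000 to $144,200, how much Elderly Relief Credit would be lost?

$240

At $143,200 — 24% of the $6,700 excess over $136,500 is $1,608; credit = $2,325 − $1,608 = $717.
At $144,200 — 24% of the $7,700 excess over $136,500 is $1,848; credit = $2,325 − $1,848 = $477.
Lost: $717 − $477 = $240.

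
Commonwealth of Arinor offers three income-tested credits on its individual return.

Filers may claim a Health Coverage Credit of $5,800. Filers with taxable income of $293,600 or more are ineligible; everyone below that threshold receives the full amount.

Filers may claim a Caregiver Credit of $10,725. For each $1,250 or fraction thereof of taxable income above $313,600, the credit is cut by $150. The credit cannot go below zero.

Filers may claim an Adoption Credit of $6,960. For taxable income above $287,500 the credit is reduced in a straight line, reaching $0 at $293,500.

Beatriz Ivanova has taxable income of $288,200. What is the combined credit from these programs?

Health Coverage Credit: $288,200 is below the $293,600 cutoff, so the full $5,800 applies.
Caregiver Credit: $288,200 is at or below the $313,600 threshold, so the full $10,725 applies.
Adoption Credit: $288,200 is $700 into a $6,000 phase-out range, leaving 5,300/6,000 of the credit: $6,960 × 5,300/6,000 = $6,148.
Total: $5,800 + $10,725 + $6,148 = $22,673.

$22,673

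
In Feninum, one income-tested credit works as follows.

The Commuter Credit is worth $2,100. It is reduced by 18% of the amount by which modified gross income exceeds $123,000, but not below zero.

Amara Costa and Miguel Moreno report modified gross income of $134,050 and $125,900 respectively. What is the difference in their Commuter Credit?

Amara ($134,050): Commuter Credit: 18% of the $11,050 excess over $123,000 is $1,989; credit = $2,100 − $1,989 = $111.
Miguel ($125,900): Commuter Credit: 18% of the $2,900 excess over $123,000 is $522; credit = $2,100 − $522 = $1,578.
Difference: |$111 − $1,578| = $1,467.

$1,467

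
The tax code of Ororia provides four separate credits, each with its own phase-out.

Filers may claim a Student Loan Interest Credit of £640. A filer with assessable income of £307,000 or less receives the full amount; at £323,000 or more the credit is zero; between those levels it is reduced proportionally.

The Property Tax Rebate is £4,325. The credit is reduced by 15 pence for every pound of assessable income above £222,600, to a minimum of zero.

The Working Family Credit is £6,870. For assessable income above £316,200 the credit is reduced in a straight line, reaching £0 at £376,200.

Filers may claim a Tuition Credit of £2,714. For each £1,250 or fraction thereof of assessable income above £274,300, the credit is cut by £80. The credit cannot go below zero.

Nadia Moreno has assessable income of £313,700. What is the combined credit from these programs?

£7,396

Student Loan Interest Credit: £313,700 is £6,700 into a £16,000 phase-out range, leaving 9,300/16,000 of the credit: £640 × 9,300/16,000 = £372.
Property Tax Rebate: 15% of the £91,100 excess over £222,600 is £13,665 ≥ base, so the credit is £0.
Working Family Credit: £313,700 is at or below the £316,200 threshold, so the full £6,870 applies.
Tuition Credit: income exceeds £274,300 by £39,400, which is 32 full-or-partial £1,250 increments; reduction = 32 × £80 = £2,560, leaving £154.
Total: £372 + £0 + £6,870 + £154 = £7,396.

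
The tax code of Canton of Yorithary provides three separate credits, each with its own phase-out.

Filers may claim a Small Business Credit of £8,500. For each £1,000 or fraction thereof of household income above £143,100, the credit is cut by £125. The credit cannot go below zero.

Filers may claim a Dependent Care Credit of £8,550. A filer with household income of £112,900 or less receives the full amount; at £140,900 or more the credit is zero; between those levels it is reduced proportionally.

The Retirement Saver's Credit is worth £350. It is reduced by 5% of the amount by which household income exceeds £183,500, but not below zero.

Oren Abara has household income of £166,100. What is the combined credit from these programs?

Small Business Credit: income exceeds £143,100 by £23,000, which is 23 full-or-partial £1,000 increments; reduction = 23 × £125 = £2,875, leaving £5,625.
Dependent Care Credit: £166,100 is at or above £140,900, so the credit is £0.
Retirement Saver's Credit: £166,100 is at or below the £183,500 threshold, so the full £350 applies.
Total: £5,625 + £0 + £350 = £5,975.

£5,975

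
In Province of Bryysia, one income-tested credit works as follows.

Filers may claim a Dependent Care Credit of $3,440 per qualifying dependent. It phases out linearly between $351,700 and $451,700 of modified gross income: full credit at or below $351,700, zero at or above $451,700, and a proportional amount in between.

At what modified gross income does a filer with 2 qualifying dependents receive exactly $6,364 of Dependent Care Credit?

Full credit = 2 × $3,440 = $6,880.
$6,364 is 6,364/6,880 of the full $6,880, so 516/6,880 of the $100,000 range has been used: income = $351,700 + $100,000 × 516/6,880 = $359,200.

$359,200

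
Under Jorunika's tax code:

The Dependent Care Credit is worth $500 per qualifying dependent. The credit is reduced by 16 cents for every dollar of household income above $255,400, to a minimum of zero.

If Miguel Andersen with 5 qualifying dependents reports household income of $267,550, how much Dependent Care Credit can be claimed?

Dependent Care Credit: base = 5 × $500 = $2,500. 16% of the $12,150 excess over $255,400 is $1,944; credit = $2,500 − $1,944 = $556.

$556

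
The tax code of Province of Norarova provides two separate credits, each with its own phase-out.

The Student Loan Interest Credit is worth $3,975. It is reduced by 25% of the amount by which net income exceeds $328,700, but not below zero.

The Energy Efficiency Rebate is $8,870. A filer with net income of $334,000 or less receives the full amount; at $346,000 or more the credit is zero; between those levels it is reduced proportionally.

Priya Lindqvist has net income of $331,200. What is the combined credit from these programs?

Student Loan Interest Credit: 25% of the $2,500 excess over $328,700 is $625; credit = $3,975 − $625 = $3,350.
Energy Efficiency Rebate: $331,200 is at or below the $334,000 threshold, so the full $8,870 applies.
Total: $3,350 + $8,870 = $12,220.

$12,220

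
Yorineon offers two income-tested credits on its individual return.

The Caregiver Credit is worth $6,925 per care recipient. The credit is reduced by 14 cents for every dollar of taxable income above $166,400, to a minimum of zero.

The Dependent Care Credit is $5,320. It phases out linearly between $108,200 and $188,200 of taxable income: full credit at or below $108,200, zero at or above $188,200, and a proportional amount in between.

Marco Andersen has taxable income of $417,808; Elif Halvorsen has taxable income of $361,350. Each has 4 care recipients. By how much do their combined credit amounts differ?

$407

Marco ($417,808): Caregiver Credit: base = 4 × $6,925 = $27,700. 14% of the $251,408 excess over $166,400 is $35,197.12 ≥ base, so the credit is $0. Dependent Care Credit: $417,808 is at or above $188,200, so the credit is $0. total $0 + $0 = $0
Elif ($361,350): Caregiver Credit: base = 4 × $6,925 = $27,700. 14% of the $194,950 excess over $166,400 is $27,293; credit = $27,700 − $27,293 = $407. Dependent Care Credit: $361,350 is at or above $188,200, so the credit is $0. total $407 + $0 = $407
Difference: |$0 − $407| = $407.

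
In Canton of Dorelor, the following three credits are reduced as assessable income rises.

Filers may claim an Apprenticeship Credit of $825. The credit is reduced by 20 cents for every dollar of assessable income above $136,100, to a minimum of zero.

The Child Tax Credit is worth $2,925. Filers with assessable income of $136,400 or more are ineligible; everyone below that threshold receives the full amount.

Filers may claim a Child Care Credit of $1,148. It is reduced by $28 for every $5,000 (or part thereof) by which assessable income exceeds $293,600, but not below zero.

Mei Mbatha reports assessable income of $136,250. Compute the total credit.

$4,868

Apprenticeship Credit: 20% of the $150 excess over $136,100 is $30; credit = $825 − $30 = $795.
Child Tax Credit: $136,250 is below the $136,400 cutoff, so the full $2,925 applies.
Child Care Credit: $136,250 is at or below the $293,600 threshold, so the full $1,148 applies.
Total: $795 + $2,925 + $1,148 = $4,868.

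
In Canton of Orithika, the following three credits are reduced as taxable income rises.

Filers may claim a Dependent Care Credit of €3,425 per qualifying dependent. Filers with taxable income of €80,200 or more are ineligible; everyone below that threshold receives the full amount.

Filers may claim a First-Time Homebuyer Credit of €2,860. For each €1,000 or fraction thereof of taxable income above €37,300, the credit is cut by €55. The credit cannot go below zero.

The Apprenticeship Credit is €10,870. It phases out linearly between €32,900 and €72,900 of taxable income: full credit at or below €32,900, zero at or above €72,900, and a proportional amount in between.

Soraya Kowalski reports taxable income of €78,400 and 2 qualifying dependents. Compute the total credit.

€7,400

Dependent Care Credit: base = 2 × €3,425 = €6,850. €78,400 is below the €80,200 cutoff, so the full €6,850 applies.
First-Time Homebuyer Credit: income exceeds €37,300 by €41,100, which is 42 full-or-partial €1,000 increments; reduction = 42 × €55 = €2,310, leaving €550.
Apprenticeship Credit: €78,400 is at or above €72,900, so the credit is €0.
Total: €6,850 + €550 + €0 = €7,400.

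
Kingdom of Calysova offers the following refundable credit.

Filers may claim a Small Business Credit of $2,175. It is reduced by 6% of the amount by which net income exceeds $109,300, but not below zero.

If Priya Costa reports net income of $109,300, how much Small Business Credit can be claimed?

Small Business Credit: $109,300 is at or below the $109,300 threshold, so the full $2,175 applies.

$2,175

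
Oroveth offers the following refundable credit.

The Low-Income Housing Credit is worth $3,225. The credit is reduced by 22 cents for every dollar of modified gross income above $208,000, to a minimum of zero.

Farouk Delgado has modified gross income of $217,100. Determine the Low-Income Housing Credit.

Low-Income Housing Credit: 22% of the $9,100 excess over $208,000 is $2,002; credit = $3,225 − $2,002 = $1,223.

$1,223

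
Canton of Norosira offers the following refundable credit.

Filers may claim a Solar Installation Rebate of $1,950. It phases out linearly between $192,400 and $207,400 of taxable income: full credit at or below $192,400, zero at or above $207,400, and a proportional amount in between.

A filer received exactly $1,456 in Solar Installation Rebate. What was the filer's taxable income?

$196,200

$1,456 is 1,456/1,950 of the full $1,950, so 494/1,950 of the $15,000 range has been used: income = $192,400 + $15,000 × 494/1,950 = $196,200.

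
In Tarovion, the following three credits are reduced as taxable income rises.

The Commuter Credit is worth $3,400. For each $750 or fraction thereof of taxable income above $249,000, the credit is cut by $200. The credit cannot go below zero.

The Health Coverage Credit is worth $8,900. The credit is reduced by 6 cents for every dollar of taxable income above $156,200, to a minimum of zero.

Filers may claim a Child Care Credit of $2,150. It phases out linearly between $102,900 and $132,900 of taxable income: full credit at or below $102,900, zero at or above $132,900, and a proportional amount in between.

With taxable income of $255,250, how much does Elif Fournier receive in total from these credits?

Commuter Credit: income exceeds $249,000 by $6,250, which is 9 full-or-partial $750 increments; reduction = 9 × $200 = $1,800, leaving $1,600.
Health Coverage Credit: 6% of the $99,050 excess over $156,200 is $5,943; credit = $8,900 − $5,943 = $2,957.
Child Care Credit: $255,250 is at or above $132,900, so the credit is $0.
Total: $1,600 + $2,957 + $0 = $4,557.

$4,557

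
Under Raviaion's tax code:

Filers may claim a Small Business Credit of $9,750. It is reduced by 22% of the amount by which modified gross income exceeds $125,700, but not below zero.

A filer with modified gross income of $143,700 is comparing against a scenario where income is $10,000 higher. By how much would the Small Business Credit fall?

At $143,700 — 22% of the $18,000 excess over $125,700 is $3,960; credit = $9,750 − $3,960 = $5,790.
At $153,700 — 22% of the $28,000 excess over $125,700 is $6,160; credit = $9,750 − $6,160 = $3,590.
Lost: $5,790 − $3,590 = $2,200.

$2,200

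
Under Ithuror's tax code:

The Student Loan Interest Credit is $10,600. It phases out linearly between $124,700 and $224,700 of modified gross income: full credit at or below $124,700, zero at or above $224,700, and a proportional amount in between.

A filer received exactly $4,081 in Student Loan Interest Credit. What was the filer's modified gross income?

$4,081 is 4,081/10,600 of the full $10,600, so 6,519/10,600 of the $100,000 range has been used: income = $124,700 + $100,000 × 6,519/10,600 = $186,200.

$186,200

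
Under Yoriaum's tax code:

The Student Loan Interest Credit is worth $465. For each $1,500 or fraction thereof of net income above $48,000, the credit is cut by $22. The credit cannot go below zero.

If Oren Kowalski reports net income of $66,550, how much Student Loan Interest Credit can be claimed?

Student Loan Interest Credit: income exceeds $48,000 by $18,550, which is 13 full-or-partial $1,500 increments; reduction = 13 × $22 = $286, leaving $179.

$179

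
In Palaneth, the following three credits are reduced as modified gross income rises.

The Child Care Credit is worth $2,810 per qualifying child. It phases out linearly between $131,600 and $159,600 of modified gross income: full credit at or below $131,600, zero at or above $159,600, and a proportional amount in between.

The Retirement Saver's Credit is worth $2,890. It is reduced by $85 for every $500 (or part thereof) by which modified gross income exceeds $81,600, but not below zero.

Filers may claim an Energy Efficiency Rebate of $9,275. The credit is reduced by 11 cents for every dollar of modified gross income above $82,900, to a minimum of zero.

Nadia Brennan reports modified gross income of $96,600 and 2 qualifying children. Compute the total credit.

Child Care Credit: base = 2 × $2,810 = $5,620. $96,600 is at or below the $131,600 threshold, so the full $5,620 applies.
Retirement Saver's Credit: income exceeds $81,600 by $15,000, which is 30 full-or-partial $500 increments; reduction = 30 × $85 = $2,550, leaving $340.
Energy Efficiency Rebate: 11% of the $13,700 excess over $82,900 is $1,507; credit = $9,275 − $1,507 = $7,768.
Total: $5,620 + $340 + $7,768 = $13,728.

$13,728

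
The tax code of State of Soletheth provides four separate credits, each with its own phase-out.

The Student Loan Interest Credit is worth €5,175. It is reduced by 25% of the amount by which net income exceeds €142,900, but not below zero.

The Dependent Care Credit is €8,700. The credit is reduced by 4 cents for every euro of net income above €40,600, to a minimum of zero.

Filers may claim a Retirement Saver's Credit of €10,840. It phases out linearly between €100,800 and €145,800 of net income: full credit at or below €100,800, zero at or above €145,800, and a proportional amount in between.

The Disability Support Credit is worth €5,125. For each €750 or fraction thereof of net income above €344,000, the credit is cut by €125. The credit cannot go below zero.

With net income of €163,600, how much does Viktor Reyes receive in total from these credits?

€8,905

Student Loan Interest Credit: 25% of the €20,700 excess over €142,900 is €5,175 ≥ base, so the credit is €0.
Dependent Care Credit: 4% of the €123,000 excess over €40,600 is €4,920; credit = €8,700 − €4,920 = €3,780.
Retirement Saver's Credit: €163,600 is at or above €145,800, so the credit is €0.
Disability Support Credit: €163,600 is at or below the €344,000 threshold, so the full €5,125 applies.
Total: €0 + €3,780 + €0 + €5,125 = €8,905.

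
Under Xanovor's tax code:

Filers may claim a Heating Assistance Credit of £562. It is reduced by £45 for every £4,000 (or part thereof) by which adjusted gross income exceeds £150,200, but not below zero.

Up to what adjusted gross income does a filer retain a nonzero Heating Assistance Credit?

£198,200

After 12 increments the reduction is 12 × £45 = £540, leaving £22; one more increment wipes it out. Increment 12 ends at excess 12 × £4,000 = £48,000, so the highest qualifying income is £150,200 + £48,000 = £198,200.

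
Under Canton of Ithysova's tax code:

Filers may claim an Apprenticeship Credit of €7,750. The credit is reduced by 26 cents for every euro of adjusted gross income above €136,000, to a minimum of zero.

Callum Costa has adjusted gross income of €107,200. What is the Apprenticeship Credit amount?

Apprenticeship Credit: €107,200 is at or below the €136,000 threshold, so the full €7,750 applies.

€7,750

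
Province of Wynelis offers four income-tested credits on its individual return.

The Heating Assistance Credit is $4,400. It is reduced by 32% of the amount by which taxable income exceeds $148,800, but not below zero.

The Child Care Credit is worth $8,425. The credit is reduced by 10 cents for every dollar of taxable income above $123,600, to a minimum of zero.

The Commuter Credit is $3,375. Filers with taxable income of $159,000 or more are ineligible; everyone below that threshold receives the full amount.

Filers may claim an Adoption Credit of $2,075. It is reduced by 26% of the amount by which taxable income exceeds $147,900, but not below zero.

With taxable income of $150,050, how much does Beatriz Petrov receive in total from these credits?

$14,671

Heating Assistance Credit: 32% of the $1,250 excess over $148,800 is $400; credit = $4,400 − $400 = $4,000.
Child Care Credit: 10% of the $26,450 excess over $123,600 is $2,645; credit = $8,425 − $2,645 = $5,780.
Commuter Credit: $150,050 is below the $159,000 cutoff, so the full $3,375 applies.
Adoption Credit: 26% of the $2,150 excess over $147,900 is $559; credit = $2,075 − $559 = $1,516.
Total: $4,000 + $5,780 + $3,375 + $1,516 = $14,671.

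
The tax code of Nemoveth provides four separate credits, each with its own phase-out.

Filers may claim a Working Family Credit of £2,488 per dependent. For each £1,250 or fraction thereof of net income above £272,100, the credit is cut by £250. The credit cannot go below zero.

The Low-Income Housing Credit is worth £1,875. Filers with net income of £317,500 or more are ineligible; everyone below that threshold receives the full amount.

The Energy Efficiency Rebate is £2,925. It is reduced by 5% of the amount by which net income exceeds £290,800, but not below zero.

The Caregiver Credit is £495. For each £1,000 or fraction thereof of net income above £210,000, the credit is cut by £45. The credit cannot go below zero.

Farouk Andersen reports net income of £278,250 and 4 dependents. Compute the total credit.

Working Family Credit: base = 4 × £2,488 = £9,952. income exceeds £272,100 by £6,150, which is 5 full-or-partial £1,250 increments; reduction = 5 × £250 = £1,250, leaving £8,702.
Low-Income Housing Credit: £278,250 is below the £317,500 cutoff, so the full £1,875 applies.
Energy Efficiency Rebate: £278,250 is at or below the £290,800 threshold, so the full £2,925 applies.
Caregiver Credit: income exceeds £210,000 by £68,250 → 69 increments × £45 = £3,105 ≥ base, so the credit is £0.
Total: £8,702 + £1,875 + £2,925 + £0 = £13,502.

£13,502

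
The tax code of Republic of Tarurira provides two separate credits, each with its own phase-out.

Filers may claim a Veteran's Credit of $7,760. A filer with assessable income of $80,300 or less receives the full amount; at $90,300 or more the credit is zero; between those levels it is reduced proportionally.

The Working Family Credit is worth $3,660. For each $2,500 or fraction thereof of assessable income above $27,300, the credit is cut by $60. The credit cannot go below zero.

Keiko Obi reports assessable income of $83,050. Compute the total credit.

$7,906

Veteran's Credit: $83,050 is $2,750 into a $10,000 phase-out range, leaving 7,250/10,000 of the credit: $7,760 × 7,250/10,000 = $5,626.
Working Family Credit: income exceeds $27,300 by $55,750, which is 23 full-or-partial $2,500 increments; reduction = 23 × $60 = $1,380, leaving $2,280.
Total: $5,626 + $2,280 = $7,906.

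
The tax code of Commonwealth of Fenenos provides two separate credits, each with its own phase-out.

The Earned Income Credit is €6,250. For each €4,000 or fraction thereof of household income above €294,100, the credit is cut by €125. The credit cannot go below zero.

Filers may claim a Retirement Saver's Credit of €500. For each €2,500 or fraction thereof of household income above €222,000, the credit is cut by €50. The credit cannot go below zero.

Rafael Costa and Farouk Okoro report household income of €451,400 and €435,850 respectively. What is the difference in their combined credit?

€500

Rafael (€451,400): Earned Income Credit: income exceeds €294,100 by €157,300, which is 40 full-or-partial €4,000 increments; reduction = 40 × €125 = €5,000, leaving €1,250. Retirement Saver's Credit: income exceeds €222,000 by €229,400 → 92 increments × €50 = €4,600 ≥ base, so the credit is €0. total €1,250 + €0 = €1,250
Farouk (€435,850): Earned Income Credit: income exceeds €294,100 by €141,750, which is 36 full-or-partial €4,000 increments; reduction = 36 × €125 = €4,500, leaving €1,750. Retirement Saver's Credit: income exceeds €222,000 by €213,850 → 86 increments × €50 = €4,300 ≥ base, so the credit is €0. total €1,750 + €0 = €1,750
Difference: |€1,250 − €1,750| = €500.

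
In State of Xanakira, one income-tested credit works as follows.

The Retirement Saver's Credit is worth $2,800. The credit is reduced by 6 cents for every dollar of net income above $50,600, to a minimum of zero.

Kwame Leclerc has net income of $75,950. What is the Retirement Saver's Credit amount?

Retirement Saver's Credit: 6% of the $25,350 excess over $50,600 is $1,521; credit = $2,800 − $1,521 = $1,279.

$1,279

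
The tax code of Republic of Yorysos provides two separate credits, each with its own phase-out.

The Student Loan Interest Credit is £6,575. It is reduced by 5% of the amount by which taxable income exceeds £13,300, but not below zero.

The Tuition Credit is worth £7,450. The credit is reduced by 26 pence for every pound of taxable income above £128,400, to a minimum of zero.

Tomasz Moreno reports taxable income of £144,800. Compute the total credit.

£3,186

Student Loan Interest Credit: 5% of the £131,500 excess over £13,300 is £6,575 ≥ base, so the credit is £0.
Tuition Credit: 26% of the £16,400 excess over £128,400 is £4,264; credit = £7,450 − £4,264 = £3,186.
Total: £0 + £3,186 = £3,186.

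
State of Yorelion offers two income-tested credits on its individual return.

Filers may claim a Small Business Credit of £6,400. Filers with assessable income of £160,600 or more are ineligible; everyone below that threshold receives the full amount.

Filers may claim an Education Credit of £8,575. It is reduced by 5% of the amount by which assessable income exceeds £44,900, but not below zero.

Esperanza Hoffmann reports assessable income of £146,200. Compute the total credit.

Small Business Credit: £146,200 is below the £160,600 cutoff, so the full £6,400 applies.
Education Credit: 5% of the £101,300 excess over £44,900 is £5,065; credit = £8,575 − £5,065 = £3,510.
Total: £6,400 + £3,510 = £9,910.

£9,910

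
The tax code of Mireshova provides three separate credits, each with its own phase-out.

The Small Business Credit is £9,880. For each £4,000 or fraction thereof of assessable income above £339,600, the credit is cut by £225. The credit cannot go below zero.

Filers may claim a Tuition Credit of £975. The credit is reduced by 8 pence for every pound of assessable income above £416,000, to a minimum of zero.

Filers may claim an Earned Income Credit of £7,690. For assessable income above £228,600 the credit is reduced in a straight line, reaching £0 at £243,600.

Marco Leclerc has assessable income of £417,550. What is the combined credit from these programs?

£6,231

Small Business Credit: income exceeds £339,600 by £77,950, which is 20 full-or-partial £4,000 increments; reduction = 20 × £225 = £4,500, leaving £5,380.
Tuition Credit: 8% of the £1,550 excess over £416,000 is £124; credit = £975 − £124 = £851.
Earned Income Credit: £417,550 is at or above £243,600, so the credit is £0.
Total: £5,380 + £851 + £0 = £6,231.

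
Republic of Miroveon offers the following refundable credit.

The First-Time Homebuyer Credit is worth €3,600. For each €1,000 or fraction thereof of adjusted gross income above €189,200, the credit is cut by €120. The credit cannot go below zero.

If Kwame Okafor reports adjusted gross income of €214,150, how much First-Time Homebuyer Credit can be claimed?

€600

First-Time Homebuyer Credit: income exceeds €189,200 by €24,950, which is 25 full-or-partial €1,000 increments; reduction = 25 × €120 = €3,000, leaving €600.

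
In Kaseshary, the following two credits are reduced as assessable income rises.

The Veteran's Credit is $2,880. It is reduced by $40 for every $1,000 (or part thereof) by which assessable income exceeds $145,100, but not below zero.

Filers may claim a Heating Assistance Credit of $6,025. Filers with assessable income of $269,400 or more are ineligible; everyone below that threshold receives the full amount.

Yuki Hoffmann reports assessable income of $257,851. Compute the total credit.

Veteran's Credit: income exceeds $145,100 by $112,751 → 113 increments × $40 = $4,520 ≥ base, so the credit is $0.
Heating Assistance Credit: $257,851 is below the $269,400 cutoff, so the full $6,025 applies.
Total: $0 + $6,025 = $6,025.

$6,025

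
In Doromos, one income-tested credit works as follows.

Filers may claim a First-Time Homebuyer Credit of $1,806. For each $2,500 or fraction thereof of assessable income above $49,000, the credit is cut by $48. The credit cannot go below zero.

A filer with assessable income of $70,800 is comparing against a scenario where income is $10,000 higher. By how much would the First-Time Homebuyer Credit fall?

At $70,800 — income exceeds $49,000 by $21,800, which is 9 full-or-partial $2,500 increments; reduction = 9 × $48 = $432, leaving $1,374.
At $80,800 — income exceeds $49,000 by $31,800, which is 13 full-or-partial $2,500 increments; reduction = 13 × $48 = $624, leaving $1,182.
Lost: $1,374 − $1,182 = $192.

$192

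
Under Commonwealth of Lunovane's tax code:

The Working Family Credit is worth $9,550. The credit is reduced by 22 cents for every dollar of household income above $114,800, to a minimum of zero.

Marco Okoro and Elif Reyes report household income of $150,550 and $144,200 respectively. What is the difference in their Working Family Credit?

Marco ($150,550): Working Family Credit: 22% of the $35,750 excess over $114,800 is $7,865; credit = $9,550 − $7,865 = $1,685.
Elif ($144,200): Working Family Credit: 22% of the $29,400 excess over $114,800 is $6,468; credit = $9,550 − $6,468 = $3,082.
Difference: |$1,685 − $3,082| = $1,397.

$1,397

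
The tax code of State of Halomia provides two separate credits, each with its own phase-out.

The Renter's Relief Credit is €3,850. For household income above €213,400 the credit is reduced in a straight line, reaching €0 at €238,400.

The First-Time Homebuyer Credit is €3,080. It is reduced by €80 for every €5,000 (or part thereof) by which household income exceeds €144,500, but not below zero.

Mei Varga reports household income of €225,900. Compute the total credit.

€3,645

Renter's Relief Credit: €225,900 is €12,500 into a €25,000 phase-out range, leaving 12,500/25,000 of the credit: €3,850 × 12,500/25,000 = €1,925.
First-Time Homebuyer Credit: income exceeds €144,500 by €81,400, which is 17 full-or-partial €5,000 increments; reduction = 17 × €80 = €1,360, leaving €1,720.
Total: €1,925 + €1,720 = €3,645.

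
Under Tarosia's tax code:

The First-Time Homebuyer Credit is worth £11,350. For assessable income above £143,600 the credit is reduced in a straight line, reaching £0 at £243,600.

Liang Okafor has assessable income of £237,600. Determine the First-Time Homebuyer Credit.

£681

First-Time Homebuyer Credit: £237,600 is £94,000 into a £100,000 phase-out range, leaving 6,000/100,000 of the credit: £11,350 × 6,000/100,000 = £681.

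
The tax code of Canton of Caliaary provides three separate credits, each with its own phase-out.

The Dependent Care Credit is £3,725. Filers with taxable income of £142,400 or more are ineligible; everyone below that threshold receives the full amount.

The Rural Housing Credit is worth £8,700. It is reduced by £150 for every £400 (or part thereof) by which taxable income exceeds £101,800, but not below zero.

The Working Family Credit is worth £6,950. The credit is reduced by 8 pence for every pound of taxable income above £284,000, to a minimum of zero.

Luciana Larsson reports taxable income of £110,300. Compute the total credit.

£16,075

Dependent Care Credit: £110,300 is below the £142,400 cutoff, so the full £3,725 applies.
Rural Housing Credit: income exceeds £101,800 by £8,500, which is 22 full-or-partial £400 increments; reduction = 22 × £150 = £3,300, leaving £5,400.
Working Family Credit: £110,300 is at or below the £284,000 threshold, so the full £6,950 applies.
Total: £3,725 + £5,400 + £6,950 = £16,075.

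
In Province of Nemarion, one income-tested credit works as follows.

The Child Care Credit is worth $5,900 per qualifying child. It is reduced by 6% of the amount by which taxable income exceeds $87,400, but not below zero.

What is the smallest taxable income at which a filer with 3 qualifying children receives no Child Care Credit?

$382,400

Full credit = 3 × $5,900 = $17,700.
The credit falls by 6% of each dollar above $87,400, so it reaches zero when the excess is $17,700 / 6% = $295,000: income = $87,400 + $295,000 = $382,400.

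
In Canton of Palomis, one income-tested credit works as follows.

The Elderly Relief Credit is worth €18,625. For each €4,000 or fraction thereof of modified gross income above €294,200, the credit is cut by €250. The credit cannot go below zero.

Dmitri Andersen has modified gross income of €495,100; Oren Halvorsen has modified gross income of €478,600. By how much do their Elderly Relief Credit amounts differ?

€1,000

Dmitri (€495,100): Elderly Relief Credit: income exceeds €294,200 by €200,900, which is 51 full-or-partial €4,000 increments; reduction = 51 × €250 = €12,750, leaving €5,875.
Oren (€478,600): Elderly Relief Credit: income exceeds €294,200 by €184,400, which is 47 full-or-partial €4,000 increments; reduction = 47 × €250 = €11,750, leaving €6,875.
Difference: |€5,875 − €6,875| = €1,000.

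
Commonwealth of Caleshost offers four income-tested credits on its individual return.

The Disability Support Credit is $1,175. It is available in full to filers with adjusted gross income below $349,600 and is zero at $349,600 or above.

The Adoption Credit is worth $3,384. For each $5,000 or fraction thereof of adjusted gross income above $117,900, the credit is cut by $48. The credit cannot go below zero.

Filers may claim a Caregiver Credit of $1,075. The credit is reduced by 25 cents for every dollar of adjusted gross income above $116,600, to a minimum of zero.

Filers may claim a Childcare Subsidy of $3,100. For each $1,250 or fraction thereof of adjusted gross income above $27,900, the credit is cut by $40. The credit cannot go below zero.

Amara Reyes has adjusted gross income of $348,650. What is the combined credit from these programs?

$2,303

Disability Support Credit: $348,650 is below the $349,600 cutoff, so the full $1,175 applies.
Adoption Credit: income exceeds $117,900 by $230,750, which is 47 full-or-partial $5,000 increments; reduction = 47 × $48 = $2,256, leaving $1,128.
Caregiver Credit: 25% of the $232,050 excess over $116,600 is $58,012.50 ≥ base, so the credit is $0.
Childcare Subsidy: income exceeds $27,900 by $320,750 → 257 increments × $40 = $10,280 ≥ base, so the credit is $0.
Total: $1,175 + $1,128 + $0 + $0 = $2,303.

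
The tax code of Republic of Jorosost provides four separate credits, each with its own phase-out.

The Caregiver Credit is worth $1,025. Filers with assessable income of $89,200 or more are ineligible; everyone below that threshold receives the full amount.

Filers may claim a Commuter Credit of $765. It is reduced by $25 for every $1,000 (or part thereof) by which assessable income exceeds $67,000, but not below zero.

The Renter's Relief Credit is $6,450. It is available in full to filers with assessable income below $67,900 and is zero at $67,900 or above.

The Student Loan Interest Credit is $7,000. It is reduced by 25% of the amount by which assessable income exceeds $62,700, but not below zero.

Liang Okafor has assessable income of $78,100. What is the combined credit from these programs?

Caregiver Credit: $78,100 is below the $89,200 cutoff, so the full $1,025 applies.
Commuter Credit: income exceeds $67,000 by $11,100, which is 12 full-or-partial $1,000 increments; reduction = 12 × $25 = $300, leaving $465.
Renter's Relief Credit: $78,100 meets or exceeds the $67,900 cutoff, so the credit is $0.
Student Loan Interest Credit: 25% of the $15,400 excess over $62,700 is $3,850; credit = $7,000 − $3,850 = $3,150.
Total: $1,025 + $465 + $0 + $3,150 = $4,640.

$4,640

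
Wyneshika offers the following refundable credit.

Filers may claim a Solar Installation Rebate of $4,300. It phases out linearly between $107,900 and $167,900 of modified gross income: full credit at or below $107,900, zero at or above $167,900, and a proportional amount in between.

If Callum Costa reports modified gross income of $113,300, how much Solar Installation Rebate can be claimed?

Solar Installation Rebate: $113,300 is $5,400 into a $60,000 phase-out range, leaving 54,600/60,000 of the credit: $4,300 × 54,600/60,000 = $3,913.

$3,913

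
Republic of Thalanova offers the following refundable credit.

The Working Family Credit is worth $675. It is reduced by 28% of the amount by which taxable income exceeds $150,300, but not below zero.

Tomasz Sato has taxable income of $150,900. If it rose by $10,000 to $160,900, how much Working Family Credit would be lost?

$507

At $150,900 — 28% of the $600 excess over $150,300 is $168; credit = $675 − $168 = $507.
At $160,900 — 28% of the $10,600 excess over $150,300 is $2,968 ≥ base, so the credit is $0.
Lost: $507 − $0 = $507.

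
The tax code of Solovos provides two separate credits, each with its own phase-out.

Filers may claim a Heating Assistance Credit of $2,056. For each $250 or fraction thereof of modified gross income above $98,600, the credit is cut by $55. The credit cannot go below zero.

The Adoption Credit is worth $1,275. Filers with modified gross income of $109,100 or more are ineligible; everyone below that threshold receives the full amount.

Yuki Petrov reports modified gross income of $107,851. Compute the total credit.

$1,275

Heating Assistance Credit: income exceeds $98,600 by $9,251 → 38 increments × $55 = $2,090 ≥ base, so the credit is $0.
Adoption Credit: $107,851 is below the $109,100 cutoff, so the full $1,275 applies.
Total: $0 + $1,275 = $1,275.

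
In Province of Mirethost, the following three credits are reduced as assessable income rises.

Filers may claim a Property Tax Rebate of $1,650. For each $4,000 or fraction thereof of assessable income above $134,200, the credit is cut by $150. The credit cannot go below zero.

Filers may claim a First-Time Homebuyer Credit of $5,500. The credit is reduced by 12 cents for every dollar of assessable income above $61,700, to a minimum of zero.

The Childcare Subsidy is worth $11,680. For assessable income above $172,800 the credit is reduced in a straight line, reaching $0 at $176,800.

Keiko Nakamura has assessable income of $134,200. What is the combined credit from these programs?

Property Tax Rebate: $134,200 is at or below the $134,200 threshold, so the full $1,650 applies.
First-Time Homebuyer Credit: 12% of the $72,500 excess over $61,700 is $8,700 ≥ base, so the credit is $0.
Childcare Subsidy: $134,200 is at or below the $172,800 threshold, so the full $11,680 applies.
Total: $1,650 + $0 + $11,680 = $13,330.

$13,330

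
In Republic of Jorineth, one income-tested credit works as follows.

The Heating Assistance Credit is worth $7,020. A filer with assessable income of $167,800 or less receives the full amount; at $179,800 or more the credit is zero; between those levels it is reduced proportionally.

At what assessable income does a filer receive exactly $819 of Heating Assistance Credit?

$819 is 819/7,020 of the full $7,020, so 6,201/7,020 of the $12,000 range has been used: income = $167,800 + $12,000 × 6,201/7,020 = $178,400.

$178,400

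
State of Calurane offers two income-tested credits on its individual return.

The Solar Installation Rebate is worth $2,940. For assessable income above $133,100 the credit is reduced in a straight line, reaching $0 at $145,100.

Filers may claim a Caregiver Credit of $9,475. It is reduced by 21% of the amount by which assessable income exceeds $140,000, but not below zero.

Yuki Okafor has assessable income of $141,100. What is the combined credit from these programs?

$10,224

Solar Installation Rebate: $141,100 is $8,000 into a $12,000 phase-out range, leaving 4,000/12,000 of the credit: $2,940 × 4,000/12,000 = $980.
Caregiver Credit: 21% of the $1,100 excess over $140,000 is $231; credit = $9,475 − $231 = $9,244.
Total: $980 + $9,244 = $10,224.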